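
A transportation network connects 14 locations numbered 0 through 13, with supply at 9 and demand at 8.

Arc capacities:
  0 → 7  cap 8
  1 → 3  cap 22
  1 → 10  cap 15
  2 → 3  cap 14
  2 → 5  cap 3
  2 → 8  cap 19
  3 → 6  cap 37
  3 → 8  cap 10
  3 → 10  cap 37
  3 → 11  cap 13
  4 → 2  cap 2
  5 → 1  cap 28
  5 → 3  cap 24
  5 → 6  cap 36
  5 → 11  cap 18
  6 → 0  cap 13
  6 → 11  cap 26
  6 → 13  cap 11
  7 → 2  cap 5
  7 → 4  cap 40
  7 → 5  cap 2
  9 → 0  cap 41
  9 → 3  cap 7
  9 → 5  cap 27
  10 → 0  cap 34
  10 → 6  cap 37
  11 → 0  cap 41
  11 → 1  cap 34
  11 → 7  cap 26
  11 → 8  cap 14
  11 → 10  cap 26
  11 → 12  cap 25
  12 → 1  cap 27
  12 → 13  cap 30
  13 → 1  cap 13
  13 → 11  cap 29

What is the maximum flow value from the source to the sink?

Maximum flow value: 31

augment #1: 9→3→8 bottleneck 7, total now 7
augment #2: 9→5→3→8 bottleneck 3, total now 10
augment #3: 9→5→11→8 bottleneck 14, total now 24
augment #4: 9→0→7→2→8 bottleneck 5, total now 29
augment #5: 9→0→7→4→2→8 bottleneck 2, total now 31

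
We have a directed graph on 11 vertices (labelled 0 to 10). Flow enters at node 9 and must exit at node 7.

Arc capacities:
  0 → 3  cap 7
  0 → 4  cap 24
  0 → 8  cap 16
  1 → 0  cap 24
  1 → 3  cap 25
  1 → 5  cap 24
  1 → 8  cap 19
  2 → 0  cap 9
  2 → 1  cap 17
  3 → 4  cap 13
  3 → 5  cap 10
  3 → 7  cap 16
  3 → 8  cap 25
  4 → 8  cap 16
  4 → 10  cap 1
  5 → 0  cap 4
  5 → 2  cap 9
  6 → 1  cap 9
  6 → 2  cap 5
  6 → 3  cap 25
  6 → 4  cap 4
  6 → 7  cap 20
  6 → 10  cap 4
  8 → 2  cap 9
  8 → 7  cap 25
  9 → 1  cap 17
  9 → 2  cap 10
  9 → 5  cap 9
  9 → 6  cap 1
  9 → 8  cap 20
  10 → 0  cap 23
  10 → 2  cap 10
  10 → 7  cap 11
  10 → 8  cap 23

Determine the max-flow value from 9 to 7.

Maximum flow value: 43

augment #1: 9→6→7 bottleneck 1, total now 1
augment #2: 9→8→7 bottleneck 20, total now 21
augment #3: 9→1→3→7 bottleneck 16, total now 37
augment #4: 9→1→8→7 bottleneck 1, total now 38
augment #5: 9→2→0→8→7 bottleneck 4, total now 42
augment #6: 9→2→0→4→10→7 bottleneck 1, total now 43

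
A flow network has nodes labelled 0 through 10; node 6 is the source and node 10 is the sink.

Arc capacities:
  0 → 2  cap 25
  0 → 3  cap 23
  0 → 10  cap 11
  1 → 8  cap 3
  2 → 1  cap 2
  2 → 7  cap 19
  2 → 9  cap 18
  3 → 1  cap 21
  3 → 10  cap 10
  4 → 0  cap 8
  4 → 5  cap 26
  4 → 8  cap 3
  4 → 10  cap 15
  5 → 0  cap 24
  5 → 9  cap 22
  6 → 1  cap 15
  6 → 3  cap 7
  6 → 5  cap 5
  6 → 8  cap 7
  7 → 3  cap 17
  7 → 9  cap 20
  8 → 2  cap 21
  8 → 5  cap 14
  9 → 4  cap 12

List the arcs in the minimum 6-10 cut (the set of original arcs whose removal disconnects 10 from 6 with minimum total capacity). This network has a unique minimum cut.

Min-cut arcs: {(1,8), (6,3), (6,5), (6,8)} (total capacity 22)

augment #1: 6→3→10 push 7
augment #2: 6→5→0→10 push 5
augment #3: 6→8→5→0→10 push 6
augment #4: 6→8→2→7→3→10 push 1
augment #5: 6→1→8→2→7→3→10 push 2
augment #6: 6→1→8→2→9→4→10 push 1
max flow = 22; residual-reachable set from 6 gives S-side
cut edges (S→T): {(1,8), (6,3), (6,5), (6,8)} total cap 22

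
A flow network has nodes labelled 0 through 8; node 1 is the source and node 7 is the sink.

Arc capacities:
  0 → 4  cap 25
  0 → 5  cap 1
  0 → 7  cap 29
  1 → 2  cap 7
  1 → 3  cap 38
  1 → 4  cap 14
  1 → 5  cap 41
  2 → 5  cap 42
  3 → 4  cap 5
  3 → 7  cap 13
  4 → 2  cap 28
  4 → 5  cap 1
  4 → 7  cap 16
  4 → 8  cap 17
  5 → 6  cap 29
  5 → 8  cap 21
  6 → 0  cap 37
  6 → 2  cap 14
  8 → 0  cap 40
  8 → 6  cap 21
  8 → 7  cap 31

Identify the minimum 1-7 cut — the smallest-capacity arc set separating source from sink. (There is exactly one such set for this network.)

augment #1: 1→3→7 push 13
augment #2: 1→4→7 push 14
augment #3: 1→3→4→7 push 2
augment #4: 1→5→8→7 push 21
augment #5: 1→3→4→8→7 push 3
augment #6: 1→5→6→0→7 push 20
augment #7: 1→2→5→6→0→7 push 7
max flow = 80; residual-reachable set from 1 gives S-side
cut edges (S→T): {(1,2), (1,4), (1,5), (3,4), (3,7)} total cap 80

Min-cut arcs: {(1,2), (1,4), (1,5), (3,4), (3,7)} (total capacity 80)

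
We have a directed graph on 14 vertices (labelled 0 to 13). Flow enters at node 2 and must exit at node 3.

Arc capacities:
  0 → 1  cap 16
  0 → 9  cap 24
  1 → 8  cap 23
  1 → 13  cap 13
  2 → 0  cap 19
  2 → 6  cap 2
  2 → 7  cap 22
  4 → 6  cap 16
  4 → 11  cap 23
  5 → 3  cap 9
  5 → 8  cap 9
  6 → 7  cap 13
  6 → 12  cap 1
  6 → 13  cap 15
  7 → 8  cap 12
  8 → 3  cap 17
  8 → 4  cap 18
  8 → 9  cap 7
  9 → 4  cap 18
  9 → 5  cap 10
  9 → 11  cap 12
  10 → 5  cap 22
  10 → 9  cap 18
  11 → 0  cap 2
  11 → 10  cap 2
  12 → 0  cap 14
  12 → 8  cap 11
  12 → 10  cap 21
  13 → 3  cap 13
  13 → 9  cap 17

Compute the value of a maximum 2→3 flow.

Maximum flow value: 33

augment #1: 2→6→13→3 bottleneck 2, total now 2
augment #2: 2→7→8→3 bottleneck 12, total now 14
augment #3: 2→0→1→8→3 bottleneck 5, total now 19
augment #4: 2→0→1→13→3 bottleneck 11, total now 30
augment #5: 2→0→9→5→3 bottleneck 3, total now 33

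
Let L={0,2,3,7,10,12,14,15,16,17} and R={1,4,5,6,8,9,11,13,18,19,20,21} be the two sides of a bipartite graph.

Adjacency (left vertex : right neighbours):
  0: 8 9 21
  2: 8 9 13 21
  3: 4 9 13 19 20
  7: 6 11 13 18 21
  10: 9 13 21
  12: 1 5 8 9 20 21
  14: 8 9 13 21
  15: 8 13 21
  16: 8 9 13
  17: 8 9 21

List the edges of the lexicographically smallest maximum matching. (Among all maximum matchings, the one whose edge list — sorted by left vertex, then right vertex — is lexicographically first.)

Lex-smallest maximum matching: {(0,8), (2,9), (3,4), (7,6), (10,13), (12,1), (14,21)}

|M| = 7 (so the lex-smallest maximum matching has 7 edges)
process left vertices in ascending order; for each, take the smallest-labelled available neighbour that still permits 7 edges overall, or leave it unmatched if none does
lex-smallest matching: {0-8, 2-9, 3-4, 7-6, 10-13, 12-1, 14-21}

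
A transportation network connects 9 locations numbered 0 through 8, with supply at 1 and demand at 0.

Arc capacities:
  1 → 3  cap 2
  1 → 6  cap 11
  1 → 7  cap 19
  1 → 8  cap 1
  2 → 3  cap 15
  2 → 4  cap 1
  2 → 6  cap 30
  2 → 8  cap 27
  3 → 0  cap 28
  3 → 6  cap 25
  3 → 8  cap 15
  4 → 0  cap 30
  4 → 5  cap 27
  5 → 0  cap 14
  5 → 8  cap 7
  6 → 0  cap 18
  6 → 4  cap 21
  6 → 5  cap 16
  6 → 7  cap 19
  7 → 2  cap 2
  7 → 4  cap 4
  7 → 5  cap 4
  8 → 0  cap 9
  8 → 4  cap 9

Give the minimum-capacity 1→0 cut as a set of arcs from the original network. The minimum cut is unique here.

augment #1: 1→3→0 push 2
augment #2: 1→6→0 push 11
augment #3: 1→8→0 push 1
augment #4: 1→7→4→0 push 4
augment #5: 1→7→5→0 push 4
augment #6: 1→7→2→3→0 push 2
max flow = 24; residual-reachable set from 1 gives S-side
cut edges (S→T): {(1,3), (1,6), (1,8), (7,2), (7,4), (7,5)} total cap 24

Min-cut arcs: {(1,3), (1,6), (1,8), (7,2), (7,4), (7,5)} (total capacity 24)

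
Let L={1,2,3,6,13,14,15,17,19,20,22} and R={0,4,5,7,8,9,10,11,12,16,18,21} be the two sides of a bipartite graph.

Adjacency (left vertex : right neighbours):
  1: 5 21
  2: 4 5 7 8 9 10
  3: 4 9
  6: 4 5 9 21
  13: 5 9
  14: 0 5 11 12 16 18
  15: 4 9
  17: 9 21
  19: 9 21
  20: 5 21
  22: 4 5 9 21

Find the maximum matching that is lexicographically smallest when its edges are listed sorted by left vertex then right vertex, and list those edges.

Lex-smallest maximum matching: {(1,5), (2,7), (3,4), (6,9), (14,0), (17,21)}

|M| = 6 (so the lex-smallest maximum matching has 6 edges)
process left vertices in ascending order; for each, take the smallest-labelled available neighbour that still permits 6 edges overall, or leave it unmatched if none does
lex-smallest matching: {1-5, 2-7, 3-4, 6-9, 14-0, 17-21}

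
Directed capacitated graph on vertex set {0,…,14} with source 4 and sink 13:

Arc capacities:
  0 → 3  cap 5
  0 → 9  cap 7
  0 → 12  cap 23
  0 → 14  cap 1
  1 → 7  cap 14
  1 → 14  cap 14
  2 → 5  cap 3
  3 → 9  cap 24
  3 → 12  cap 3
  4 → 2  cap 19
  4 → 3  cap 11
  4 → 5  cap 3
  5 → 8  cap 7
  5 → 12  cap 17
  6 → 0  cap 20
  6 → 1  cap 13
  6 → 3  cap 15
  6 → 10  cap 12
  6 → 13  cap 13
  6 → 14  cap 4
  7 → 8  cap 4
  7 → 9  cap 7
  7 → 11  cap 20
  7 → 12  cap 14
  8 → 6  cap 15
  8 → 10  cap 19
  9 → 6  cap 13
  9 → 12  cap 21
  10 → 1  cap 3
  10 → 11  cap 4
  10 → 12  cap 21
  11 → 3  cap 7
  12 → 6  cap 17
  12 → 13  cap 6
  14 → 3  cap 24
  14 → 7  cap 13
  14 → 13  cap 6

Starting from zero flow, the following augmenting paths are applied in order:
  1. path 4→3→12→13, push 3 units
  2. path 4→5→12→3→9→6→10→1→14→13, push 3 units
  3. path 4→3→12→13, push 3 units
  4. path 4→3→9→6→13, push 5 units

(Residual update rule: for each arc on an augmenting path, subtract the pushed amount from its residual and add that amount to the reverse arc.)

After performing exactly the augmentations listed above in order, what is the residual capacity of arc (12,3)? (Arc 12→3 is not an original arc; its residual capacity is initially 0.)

after path 1 (4→3→12→13, push 3): res(12,3)=3
after path 2 (4→5→12→3→9→6→10→1→14→13, push 3): res(12,3)=0
after path 3 (4→3→12→13, push 3): res(12,3)=3
after path 4 (4→3→9→6→13, push 5): res(12,3)=3

Residual capacity of (12,3): 3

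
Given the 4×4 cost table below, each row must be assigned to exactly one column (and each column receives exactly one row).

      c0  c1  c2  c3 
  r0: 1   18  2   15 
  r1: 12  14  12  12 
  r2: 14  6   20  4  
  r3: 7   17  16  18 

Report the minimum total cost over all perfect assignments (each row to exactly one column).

Minimum assignment cost: 27

one of 2 optimal assignments: row0→col2 (cost 2), row1→col1 (cost 14), row2→col3 (cost 4), row3→col0 (cost 7)
total = 2 + 14 + 4 + 7 = 27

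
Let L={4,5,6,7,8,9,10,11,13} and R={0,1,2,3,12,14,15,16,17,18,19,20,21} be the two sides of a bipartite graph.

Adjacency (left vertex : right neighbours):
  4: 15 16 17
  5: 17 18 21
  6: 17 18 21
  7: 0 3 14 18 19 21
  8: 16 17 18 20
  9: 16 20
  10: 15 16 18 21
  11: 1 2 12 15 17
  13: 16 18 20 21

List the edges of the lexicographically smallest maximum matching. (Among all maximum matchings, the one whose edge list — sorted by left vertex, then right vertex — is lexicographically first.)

|M| = 8 (so the lex-smallest maximum matching has 8 edges)
process left vertices in ascending order; for each, take the smallest-labelled available neighbour that still permits 8 edges overall, or leave it unmatched if none does
lex-smallest matching: {4-15, 5-17, 6-18, 7-0, 8-16, 9-20, 10-21, 11-1}

Lex-smallest maximum matching: {(4,15), (5,17), (6,18), (7,0), (8,16), (9,20), (10,21), (11,1)}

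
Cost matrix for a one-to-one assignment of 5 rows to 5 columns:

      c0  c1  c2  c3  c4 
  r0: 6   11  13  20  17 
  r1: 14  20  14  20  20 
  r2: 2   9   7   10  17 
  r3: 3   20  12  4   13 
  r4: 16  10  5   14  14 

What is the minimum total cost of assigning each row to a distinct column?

optimal assignment: row0→col1 (cost 11), row1→col4 (cost 20), row2→col0 (cost 2), row3→col3 (cost 4), row4→col2 (cost 5)
total = 11 + 20 + 2 + 4 + 5 = 42

Minimum assignment cost: 42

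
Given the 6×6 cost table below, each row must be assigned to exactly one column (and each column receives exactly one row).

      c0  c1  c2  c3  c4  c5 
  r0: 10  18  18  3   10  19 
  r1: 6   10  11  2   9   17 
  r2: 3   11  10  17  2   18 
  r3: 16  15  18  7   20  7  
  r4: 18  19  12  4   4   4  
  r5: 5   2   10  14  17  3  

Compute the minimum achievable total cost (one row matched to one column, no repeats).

optimal assignment: row0→col3 (cost 3), row1→col2 (cost 11), row2→col0 (cost 3), row3→col5 (cost 7), row4→col4 (cost 4), row5→col1 (cost 2)
total = 3 + 11 + 3 + 7 + 4 + 2 = 30

Minimum assignment cost: 30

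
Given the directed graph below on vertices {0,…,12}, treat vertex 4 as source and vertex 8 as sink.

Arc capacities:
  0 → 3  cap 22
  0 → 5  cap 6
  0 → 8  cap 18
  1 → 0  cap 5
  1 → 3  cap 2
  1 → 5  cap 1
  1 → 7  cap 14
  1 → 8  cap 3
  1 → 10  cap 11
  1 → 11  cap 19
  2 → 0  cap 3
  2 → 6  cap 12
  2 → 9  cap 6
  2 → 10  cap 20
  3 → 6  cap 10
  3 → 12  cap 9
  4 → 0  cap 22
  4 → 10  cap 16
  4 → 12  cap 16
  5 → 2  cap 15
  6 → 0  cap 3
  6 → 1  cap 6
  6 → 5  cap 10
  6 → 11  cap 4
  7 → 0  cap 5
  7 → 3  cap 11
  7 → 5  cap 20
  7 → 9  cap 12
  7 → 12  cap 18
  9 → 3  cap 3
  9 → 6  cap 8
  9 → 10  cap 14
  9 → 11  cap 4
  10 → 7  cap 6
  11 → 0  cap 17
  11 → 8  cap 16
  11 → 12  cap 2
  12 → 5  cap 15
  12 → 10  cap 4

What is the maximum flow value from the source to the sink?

Maximum flow value: 32

augment #1: 4→0→8 bottleneck 18, total now 18
augment #2: 4→0→3→6→1→8 bottleneck 3, total now 21
augment #3: 4→0→3→6→11→8 bottleneck 1, total now 22
augment #4: 4→10→7→9→11→8 bottleneck 4, total now 26
augment #5: 4→10→7→3→6→11→8 bottleneck 2, total now 28
augment #6: 4→12→5→2→6→11→8 bottleneck 1, total now 29
augment #7: 4→12→5→2→6→1→11→8 bottleneck 3, total now 32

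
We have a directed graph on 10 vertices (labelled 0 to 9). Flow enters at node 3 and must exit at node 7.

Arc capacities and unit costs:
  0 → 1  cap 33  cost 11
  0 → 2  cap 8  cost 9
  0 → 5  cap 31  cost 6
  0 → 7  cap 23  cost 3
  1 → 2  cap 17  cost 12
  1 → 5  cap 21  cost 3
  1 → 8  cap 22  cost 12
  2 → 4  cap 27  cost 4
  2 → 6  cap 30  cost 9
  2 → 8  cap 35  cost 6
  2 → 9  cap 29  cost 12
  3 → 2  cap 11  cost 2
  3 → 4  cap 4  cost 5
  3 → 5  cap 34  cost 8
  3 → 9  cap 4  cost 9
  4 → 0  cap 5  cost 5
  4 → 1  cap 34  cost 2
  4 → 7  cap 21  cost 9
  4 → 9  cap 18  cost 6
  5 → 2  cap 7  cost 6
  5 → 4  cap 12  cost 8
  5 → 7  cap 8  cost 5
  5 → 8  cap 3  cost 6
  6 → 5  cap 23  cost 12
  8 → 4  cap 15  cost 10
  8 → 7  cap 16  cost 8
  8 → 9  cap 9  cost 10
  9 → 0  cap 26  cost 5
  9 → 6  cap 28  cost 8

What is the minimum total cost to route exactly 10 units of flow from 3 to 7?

Minimum cost for 10 units: 130

shortest-cost path #1: 3→5→7 push 8 @ unit cost 13 (adds 104)
shortest-cost path #2: 3→4→0→7 push 2 @ unit cost 13 (adds 26)
total cost = 130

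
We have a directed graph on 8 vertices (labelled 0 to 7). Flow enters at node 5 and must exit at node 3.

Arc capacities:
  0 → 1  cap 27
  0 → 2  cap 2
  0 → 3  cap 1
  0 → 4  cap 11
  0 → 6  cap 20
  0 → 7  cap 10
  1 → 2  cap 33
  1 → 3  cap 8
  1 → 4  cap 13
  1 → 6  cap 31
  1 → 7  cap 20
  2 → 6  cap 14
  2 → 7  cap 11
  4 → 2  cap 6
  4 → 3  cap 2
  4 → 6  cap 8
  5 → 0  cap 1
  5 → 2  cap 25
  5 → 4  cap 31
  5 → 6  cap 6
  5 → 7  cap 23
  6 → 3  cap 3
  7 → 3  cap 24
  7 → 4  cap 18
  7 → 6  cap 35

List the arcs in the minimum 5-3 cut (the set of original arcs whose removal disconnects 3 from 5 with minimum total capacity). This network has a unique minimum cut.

Min-cut arcs: {(4,3), (5,0), (6,3), (7,3)} (total capacity 30)

augment #1: 5→0→3 push 1
augment #2: 5→4→3 push 2
augment #3: 5→6→3 push 3
augment #4: 5→7→3 push 23
augment #5: 5→2→7→3 push 1
max flow = 30; residual-reachable set from 5 gives S-side
cut edges (S→T): {(4,3), (5,0), (6,3), (7,3)} total cap 30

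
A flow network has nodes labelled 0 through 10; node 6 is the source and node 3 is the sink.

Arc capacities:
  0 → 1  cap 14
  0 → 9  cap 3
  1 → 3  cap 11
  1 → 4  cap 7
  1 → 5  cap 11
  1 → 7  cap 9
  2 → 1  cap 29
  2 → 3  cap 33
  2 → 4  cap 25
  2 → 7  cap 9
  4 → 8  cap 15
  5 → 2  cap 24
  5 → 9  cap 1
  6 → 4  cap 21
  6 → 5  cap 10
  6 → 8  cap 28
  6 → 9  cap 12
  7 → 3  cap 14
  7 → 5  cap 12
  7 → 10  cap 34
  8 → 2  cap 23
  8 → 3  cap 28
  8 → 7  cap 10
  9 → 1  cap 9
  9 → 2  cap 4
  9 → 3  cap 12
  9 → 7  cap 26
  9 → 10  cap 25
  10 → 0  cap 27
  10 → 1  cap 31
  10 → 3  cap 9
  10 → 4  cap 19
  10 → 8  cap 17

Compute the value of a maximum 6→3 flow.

Maximum flow value: 65

augment #1: 6→8→3 bottleneck 28, total now 28
augment #2: 6→9→3 bottleneck 12, total now 40
augment #3: 6→5→2→3 bottleneck 10, total now 50
augment #4: 6→4→8→2→3 bottleneck 15, total now 65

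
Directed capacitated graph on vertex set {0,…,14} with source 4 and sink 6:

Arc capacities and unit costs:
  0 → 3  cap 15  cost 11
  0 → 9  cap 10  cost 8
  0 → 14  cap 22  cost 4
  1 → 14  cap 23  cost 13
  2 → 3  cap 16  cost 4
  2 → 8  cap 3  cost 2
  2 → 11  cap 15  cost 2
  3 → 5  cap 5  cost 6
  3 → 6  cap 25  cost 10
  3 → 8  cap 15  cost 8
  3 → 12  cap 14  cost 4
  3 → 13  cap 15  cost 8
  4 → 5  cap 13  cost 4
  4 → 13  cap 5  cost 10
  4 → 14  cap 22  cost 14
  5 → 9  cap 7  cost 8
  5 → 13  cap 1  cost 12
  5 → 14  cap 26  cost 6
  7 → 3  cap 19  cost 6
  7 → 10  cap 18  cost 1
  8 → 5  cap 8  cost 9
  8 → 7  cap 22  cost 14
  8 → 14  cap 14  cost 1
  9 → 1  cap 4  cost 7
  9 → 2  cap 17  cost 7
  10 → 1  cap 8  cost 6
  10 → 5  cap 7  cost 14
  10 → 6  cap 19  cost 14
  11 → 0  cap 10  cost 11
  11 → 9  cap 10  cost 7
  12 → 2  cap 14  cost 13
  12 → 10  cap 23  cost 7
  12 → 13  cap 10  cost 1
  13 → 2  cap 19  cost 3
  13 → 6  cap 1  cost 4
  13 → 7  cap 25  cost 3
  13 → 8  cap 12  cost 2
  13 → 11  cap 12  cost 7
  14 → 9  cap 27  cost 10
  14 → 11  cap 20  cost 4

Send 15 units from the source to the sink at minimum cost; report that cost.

Minimum cost for 15 units: 468

shortest-cost path #1: 4→13→6 push 1 @ unit cost 14 (adds 14)
shortest-cost path #2: 4→13→2→3→6 push 4 @ unit cost 27 (adds 108)
shortest-cost path #3: 4→5→9→2→3→6 push 7 @ unit cost 33 (adds 231)
shortest-cost path #4: 4→5→13→2→3→6 push 1 @ unit cost 33 (adds 33)
shortest-cost path #5: 4→5→14→9→2→3→6 push 2 @ unit cost 41 (adds 82)
total cost = 468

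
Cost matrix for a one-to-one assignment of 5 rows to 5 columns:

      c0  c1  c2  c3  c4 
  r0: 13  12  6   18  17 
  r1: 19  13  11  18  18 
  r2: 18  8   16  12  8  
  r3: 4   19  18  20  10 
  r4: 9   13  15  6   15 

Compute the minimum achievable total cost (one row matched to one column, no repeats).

optimal assignment: row0→col2 (cost 6), row1→col1 (cost 13), row2→col4 (cost 8), row3→col0 (cost 4), row4→col3 (cost 6)
total = 6 + 13 + 8 + 4 + 6 = 37

Minimum assignment cost: 37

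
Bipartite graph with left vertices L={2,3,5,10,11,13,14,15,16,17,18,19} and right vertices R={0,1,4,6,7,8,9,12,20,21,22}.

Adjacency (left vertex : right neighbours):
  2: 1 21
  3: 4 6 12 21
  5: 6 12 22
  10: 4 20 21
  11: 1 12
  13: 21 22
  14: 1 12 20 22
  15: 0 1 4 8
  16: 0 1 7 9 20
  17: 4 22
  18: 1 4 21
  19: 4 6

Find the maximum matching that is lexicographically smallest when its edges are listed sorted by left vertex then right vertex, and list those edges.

|M| = 9 (so the lex-smallest maximum matching has 9 edges)
process left vertices in ascending order; for each, take the smallest-labelled available neighbour that still permits 9 edges overall, or leave it unmatched if none does
lex-smallest matching: {2-1, 3-4, 5-6, 10-20, 11-12, 13-21, 14-22, 15-0, 16-7}

Lex-smallest maximum matching: {(2,1), (3,4), (5,6), (10,20), (11,12), (13,21), (14,22), (15,0), (16,7)}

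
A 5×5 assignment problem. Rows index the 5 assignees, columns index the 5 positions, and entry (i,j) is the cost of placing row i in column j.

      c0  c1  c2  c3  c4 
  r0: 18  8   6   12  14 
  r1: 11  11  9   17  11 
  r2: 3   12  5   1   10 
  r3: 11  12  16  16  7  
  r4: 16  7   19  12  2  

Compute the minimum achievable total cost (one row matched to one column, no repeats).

Minimum assignment cost: 31

one of 2 optimal assignments: row0→col1 (cost 8), row1→col2 (cost 9), row2→col3 (cost 1), row3→col0 (cost 11), row4→col4 (cost 2)
total = 8 + 9 + 1 + 11 + 2 = 31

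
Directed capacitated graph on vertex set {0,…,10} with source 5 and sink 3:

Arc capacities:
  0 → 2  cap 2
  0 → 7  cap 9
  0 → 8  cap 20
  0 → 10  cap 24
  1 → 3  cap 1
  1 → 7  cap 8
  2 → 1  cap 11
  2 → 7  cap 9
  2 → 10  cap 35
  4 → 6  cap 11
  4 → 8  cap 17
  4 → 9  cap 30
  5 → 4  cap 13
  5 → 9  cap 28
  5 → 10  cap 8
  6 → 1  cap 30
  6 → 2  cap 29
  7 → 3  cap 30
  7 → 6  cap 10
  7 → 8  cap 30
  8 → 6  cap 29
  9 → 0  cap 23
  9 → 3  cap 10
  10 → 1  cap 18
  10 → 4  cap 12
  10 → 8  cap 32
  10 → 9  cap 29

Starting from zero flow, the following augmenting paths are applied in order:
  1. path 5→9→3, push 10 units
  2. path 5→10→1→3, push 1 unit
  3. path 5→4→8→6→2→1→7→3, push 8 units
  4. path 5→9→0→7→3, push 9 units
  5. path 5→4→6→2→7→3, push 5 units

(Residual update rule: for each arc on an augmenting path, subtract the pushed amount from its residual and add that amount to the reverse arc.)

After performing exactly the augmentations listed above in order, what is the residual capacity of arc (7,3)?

Residual capacity of (7,3): 8

after path 1 (5→9→3, push 10): res(7,3)=30
after path 2 (5→10→1→3, push 1): res(7,3)=30
after path 3 (5→4→8→6→2→1→7→3, push 8): res(7,3)=22
after path 4 (5→9→0→7→3, push 9): res(7,3)=13
after path 5 (5→4→6→2→7→3, push 5): res(7,3)=8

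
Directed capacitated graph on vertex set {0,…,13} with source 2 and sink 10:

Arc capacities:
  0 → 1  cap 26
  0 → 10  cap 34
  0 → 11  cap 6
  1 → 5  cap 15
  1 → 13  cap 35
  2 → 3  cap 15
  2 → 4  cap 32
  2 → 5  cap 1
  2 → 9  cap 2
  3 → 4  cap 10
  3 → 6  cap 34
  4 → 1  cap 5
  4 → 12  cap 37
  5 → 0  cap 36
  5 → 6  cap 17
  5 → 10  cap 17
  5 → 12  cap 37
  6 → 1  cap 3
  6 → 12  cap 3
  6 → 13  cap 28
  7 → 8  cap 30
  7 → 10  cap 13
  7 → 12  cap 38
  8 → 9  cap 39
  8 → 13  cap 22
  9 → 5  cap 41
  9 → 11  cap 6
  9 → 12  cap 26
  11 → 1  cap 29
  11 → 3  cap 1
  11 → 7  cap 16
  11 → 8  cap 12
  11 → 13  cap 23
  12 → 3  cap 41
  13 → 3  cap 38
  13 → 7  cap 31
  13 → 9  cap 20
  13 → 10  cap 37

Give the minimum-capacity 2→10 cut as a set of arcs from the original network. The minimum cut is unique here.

Min-cut arcs: {(2,5), (2,9), (4,1), (6,1), (6,13)} (total capacity 39)

augment #1: 2→5→10 push 1
augment #2: 2→9→5→10 push 2
augment #3: 2→3→6→13→10 push 15
augment #4: 2→4→1→5→10 push 5
augment #5: 2→4→12→3→6→13→10 push 13
augment #6: 2→4→12→3→6→1→5→10 push 3
max flow = 39; residual-reachable set from 2 gives S-side
cut edges (S→T): {(2,5), (2,9), (4,1), (6,1), (6,13)} total cap 39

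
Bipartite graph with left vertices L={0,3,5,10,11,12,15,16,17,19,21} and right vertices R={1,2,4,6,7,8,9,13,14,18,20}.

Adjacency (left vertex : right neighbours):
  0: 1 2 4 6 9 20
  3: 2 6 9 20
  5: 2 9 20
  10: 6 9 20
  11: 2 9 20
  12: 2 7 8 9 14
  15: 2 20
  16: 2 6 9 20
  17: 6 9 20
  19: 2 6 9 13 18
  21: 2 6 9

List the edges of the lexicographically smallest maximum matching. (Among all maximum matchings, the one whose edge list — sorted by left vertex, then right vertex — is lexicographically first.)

Lex-smallest maximum matching: {(0,1), (3,2), (5,9), (10,6), (11,20), (12,7), (19,13)}

|M| = 7 (so the lex-smallest maximum matching has 7 edges)
process left vertices in ascending order; for each, take the smallest-labelled available neighbour that still permits 7 edges overall, or leave it unmatched if none does
lex-smallest matching: {0-1, 3-2, 5-9, 10-6, 11-20, 12-7, 19-13}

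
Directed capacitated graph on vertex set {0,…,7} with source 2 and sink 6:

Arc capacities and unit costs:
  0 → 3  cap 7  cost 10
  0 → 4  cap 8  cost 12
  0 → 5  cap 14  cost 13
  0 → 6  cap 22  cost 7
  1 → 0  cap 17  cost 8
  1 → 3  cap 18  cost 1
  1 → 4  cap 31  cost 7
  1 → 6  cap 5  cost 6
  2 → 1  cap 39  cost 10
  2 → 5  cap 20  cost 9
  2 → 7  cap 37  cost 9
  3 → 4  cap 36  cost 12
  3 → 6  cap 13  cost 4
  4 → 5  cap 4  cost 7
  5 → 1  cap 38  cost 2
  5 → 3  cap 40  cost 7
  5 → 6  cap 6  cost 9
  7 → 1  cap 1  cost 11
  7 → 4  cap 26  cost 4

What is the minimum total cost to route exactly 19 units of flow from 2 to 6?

Minimum cost for 19 units: 293

shortest-cost path #1: 2→1→3→6 push 13 @ unit cost 15 (adds 195)
shortest-cost path #2: 2→1→6 push 5 @ unit cost 16 (adds 80)
shortest-cost path #3: 2→5→6 push 1 @ unit cost 18 (adds 18)
total cost = 293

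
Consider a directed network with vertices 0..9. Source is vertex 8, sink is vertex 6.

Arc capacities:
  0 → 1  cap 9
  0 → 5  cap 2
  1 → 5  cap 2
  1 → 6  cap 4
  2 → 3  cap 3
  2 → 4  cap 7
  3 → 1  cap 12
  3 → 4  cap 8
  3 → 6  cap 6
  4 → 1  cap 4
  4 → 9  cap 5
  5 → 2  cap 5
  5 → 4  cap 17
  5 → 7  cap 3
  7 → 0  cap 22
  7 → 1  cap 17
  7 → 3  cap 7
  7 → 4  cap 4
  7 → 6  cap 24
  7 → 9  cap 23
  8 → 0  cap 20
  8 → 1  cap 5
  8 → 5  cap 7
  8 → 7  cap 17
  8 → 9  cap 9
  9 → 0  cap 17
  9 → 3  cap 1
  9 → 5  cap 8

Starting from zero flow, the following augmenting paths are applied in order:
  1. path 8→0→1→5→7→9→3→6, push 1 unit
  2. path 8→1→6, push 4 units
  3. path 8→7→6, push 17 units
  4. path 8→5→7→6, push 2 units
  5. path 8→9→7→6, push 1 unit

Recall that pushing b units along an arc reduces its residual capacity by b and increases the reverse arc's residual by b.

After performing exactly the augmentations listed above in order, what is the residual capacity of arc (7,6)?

after path 1 (8→0→1→5→7→9→3→6, push 1): res(7,6)=24
after path 2 (8→1→6, push 4): res(7,6)=24
after path 3 (8→7→6, push 17): res(7,6)=7
after path 4 (8→5→7→6, push 2): res(7,6)=5
after path 5 (8→9→7→6, push 1): res(7,6)=4

Residual capacity of (7,6): 4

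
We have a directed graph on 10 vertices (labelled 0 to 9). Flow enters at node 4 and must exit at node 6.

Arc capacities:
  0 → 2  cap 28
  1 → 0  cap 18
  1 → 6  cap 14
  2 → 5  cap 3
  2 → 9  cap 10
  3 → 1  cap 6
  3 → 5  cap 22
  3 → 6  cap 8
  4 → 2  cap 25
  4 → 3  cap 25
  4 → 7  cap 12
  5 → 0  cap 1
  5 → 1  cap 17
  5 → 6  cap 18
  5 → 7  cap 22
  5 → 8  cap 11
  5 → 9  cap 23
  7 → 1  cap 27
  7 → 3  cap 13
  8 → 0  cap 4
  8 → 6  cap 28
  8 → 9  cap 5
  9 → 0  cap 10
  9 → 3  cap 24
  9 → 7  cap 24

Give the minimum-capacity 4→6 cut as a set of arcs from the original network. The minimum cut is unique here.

augment #1: 4→3→6 push 8
augment #2: 4→2→5→6 push 3
augment #3: 4→3→1→6 push 6
augment #4: 4→3→5→6 push 11
augment #5: 4→7→1→6 push 8
augment #6: 4→7→3→5→6 push 4
augment #7: 4→2→9→3→5→8→6 push 7
max flow = 47; residual-reachable set from 4 gives S-side
cut edges (S→T): {(1,6), (2,5), (3,5), (3,6)} total cap 47

Min-cut arcs: {(1,6), (2,5), (3,5), (3,6)} (total capacity 47)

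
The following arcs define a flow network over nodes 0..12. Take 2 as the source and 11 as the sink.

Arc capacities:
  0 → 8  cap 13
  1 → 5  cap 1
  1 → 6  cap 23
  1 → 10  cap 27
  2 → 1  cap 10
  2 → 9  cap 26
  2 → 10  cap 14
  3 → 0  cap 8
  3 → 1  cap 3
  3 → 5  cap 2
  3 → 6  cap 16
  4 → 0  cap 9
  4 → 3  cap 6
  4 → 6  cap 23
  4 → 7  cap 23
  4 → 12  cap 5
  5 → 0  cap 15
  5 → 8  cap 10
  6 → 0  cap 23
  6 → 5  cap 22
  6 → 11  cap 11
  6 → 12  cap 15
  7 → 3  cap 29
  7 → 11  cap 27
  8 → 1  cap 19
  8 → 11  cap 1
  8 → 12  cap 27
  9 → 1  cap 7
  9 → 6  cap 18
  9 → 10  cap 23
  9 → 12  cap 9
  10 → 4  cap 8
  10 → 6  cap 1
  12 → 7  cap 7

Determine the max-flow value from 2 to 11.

Maximum flow value: 27

augment #1: 2→1→6→11 bottleneck 10, total now 10
augment #2: 2→9→6→11 bottleneck 1, total now 11
augment #3: 2→9→12→7→11 bottleneck 7, total now 18
augment #4: 2→10→4→7→11 bottleneck 8, total now 26
augment #5: 2→9→1→5→8→11 bottleneck 1, total now 27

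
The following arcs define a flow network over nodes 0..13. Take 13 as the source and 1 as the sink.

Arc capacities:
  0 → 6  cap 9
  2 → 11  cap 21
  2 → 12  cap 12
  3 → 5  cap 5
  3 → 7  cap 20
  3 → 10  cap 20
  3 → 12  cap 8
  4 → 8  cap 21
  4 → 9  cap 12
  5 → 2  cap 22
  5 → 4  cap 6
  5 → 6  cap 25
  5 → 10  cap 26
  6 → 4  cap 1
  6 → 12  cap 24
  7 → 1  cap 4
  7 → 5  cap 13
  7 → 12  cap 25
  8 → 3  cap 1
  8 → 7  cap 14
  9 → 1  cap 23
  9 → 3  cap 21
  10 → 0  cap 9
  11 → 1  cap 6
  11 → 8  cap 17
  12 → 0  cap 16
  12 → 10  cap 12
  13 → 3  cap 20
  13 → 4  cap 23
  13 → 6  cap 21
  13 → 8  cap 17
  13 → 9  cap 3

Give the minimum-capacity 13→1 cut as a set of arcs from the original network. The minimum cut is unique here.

augment #1: 13→9→1 push 3
augment #2: 13→3→7→1 push 4
augment #3: 13→4→9→1 push 12
augment #4: 13→3→5→2→11→1 push 5
augment #5: 13→3→7→5→2→11→1 push 1
max flow = 25; residual-reachable set from 13 gives S-side
cut edges (S→T): {(4,9), (7,1), (11,1), (13,9)} total cap 25

Min-cut arcs: {(4,9), (7,1), (11,1), (13,9)} (total capacity 25)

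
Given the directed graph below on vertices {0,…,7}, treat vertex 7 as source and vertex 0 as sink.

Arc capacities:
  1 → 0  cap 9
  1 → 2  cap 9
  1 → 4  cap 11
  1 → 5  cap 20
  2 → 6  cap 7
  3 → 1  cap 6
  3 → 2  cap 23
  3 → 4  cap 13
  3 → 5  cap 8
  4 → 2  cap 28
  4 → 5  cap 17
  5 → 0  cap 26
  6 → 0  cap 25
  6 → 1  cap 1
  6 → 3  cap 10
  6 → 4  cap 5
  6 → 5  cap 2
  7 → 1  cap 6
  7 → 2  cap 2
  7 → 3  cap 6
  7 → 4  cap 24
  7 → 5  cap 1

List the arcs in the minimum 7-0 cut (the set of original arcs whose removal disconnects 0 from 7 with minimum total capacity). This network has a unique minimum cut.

Min-cut arcs: {(2,6), (4,5), (7,1), (7,3), (7,5)} (total capacity 37)

augment #1: 7→1→0 push 6
augment #2: 7→5→0 push 1
augment #3: 7→2→6→0 push 2
augment #4: 7→3→1→0 push 3
augment #5: 7→3→5→0 push 3
augment #6: 7→4→5→0 push 17
augment #7: 7→4→2→6→0 push 5
max flow = 37; residual-reachable set from 7 gives S-side
cut edges (S→T): {(2,6), (4,5), (7,1), (7,3), (7,5)} total cap 37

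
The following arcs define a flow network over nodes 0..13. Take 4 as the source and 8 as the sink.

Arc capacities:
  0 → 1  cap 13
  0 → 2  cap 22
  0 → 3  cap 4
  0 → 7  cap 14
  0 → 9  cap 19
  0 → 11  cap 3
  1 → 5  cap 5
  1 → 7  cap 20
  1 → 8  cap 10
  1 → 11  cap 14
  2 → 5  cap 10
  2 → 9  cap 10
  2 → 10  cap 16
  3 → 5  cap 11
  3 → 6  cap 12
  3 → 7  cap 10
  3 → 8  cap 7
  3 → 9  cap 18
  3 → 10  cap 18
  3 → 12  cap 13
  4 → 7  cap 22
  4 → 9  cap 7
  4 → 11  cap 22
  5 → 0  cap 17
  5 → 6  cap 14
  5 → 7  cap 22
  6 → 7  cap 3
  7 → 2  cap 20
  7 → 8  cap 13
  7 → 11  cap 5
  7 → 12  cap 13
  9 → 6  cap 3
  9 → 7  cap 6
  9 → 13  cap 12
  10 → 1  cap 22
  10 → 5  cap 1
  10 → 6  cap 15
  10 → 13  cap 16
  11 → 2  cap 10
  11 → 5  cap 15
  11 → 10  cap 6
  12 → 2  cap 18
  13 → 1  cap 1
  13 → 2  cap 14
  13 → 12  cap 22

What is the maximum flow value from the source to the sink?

Maximum flow value: 27

augment #1: 4→7→8 bottleneck 13, total now 13
augment #2: 4→9→13→1→8 bottleneck 1, total now 14
augment #3: 4→11→10→1→8 bottleneck 6, total now 20
augment #4: 4→7→2→10→1→8 bottleneck 3, total now 23
augment #5: 4→11→5→0→3→8 bottleneck 4, total now 27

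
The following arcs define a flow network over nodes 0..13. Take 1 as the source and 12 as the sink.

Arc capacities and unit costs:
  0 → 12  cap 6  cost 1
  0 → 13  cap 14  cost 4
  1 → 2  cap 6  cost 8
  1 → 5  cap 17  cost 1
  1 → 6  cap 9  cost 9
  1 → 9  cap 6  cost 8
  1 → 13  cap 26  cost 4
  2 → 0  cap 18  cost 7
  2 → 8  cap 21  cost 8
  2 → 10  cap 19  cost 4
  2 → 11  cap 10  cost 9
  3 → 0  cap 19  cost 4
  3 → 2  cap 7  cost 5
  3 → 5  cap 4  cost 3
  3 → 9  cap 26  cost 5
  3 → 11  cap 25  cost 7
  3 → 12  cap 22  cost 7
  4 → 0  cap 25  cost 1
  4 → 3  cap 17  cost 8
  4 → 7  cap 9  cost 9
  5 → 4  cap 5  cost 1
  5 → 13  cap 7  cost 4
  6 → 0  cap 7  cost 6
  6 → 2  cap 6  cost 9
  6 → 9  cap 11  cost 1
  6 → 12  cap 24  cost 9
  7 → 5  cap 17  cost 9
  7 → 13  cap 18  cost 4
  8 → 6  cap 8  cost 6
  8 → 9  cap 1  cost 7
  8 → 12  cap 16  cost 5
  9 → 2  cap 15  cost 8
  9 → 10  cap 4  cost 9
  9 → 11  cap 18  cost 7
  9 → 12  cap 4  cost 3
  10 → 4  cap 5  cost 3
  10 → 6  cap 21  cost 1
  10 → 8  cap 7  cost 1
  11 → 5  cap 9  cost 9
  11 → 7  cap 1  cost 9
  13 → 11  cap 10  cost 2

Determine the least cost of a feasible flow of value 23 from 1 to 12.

shortest-cost path #1: 1→5→4→0→12 push 5 @ unit cost 4 (adds 20)
shortest-cost path #2: 1→9→12 push 4 @ unit cost 11 (adds 44)
shortest-cost path #3: 1→2→0→12 push 1 @ unit cost 16 (adds 16)
shortest-cost path #4: 1→6→12 push 9 @ unit cost 18 (adds 162)
shortest-cost path #5: 1→2→10→8→12 push 4 @ unit cost 18 (adds 72)
total cost = 314

Minimum cost for 23 units: 314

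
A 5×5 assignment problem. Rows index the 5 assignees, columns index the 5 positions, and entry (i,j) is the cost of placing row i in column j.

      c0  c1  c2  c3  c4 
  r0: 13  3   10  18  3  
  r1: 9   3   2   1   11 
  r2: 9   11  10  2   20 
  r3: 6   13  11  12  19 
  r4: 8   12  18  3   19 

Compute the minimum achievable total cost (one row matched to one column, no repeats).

one of 3 optimal assignments: row0→col4 (cost 3), row1→col1 (cost 3), row2→col2 (cost 10), row3→col0 (cost 6), row4→col3 (cost 3)
total = 3 + 3 + 10 + 6 + 3 = 25

Minimum assignment cost: 25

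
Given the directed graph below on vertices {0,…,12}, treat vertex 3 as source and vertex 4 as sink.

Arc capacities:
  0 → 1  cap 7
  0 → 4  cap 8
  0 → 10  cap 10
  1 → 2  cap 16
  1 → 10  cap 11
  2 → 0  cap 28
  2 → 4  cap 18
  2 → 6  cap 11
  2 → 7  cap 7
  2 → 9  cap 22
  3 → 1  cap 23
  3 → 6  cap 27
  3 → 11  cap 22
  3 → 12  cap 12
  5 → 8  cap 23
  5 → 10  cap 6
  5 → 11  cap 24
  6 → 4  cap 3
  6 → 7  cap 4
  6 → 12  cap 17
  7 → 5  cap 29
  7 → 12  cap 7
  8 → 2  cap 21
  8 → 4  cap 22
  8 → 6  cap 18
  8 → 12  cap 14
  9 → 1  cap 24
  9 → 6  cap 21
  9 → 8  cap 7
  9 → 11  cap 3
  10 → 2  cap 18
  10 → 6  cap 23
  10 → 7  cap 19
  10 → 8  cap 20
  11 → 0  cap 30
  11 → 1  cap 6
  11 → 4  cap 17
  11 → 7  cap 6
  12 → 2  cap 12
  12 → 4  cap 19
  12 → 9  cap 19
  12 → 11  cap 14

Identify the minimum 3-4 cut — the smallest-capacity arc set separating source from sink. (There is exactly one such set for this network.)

augment #1: 3→6→4 push 3
augment #2: 3→11→4 push 17
augment #3: 3→12→4 push 12
augment #4: 3→1→2→4 push 16
augment #5: 3→6→12→4 push 7
augment #6: 3→11→0→4 push 5
augment #7: 3→1→10→2→4 push 2
augment #8: 3→1→10→8→4 push 5
augment #9: 3→6→7→5→8→4 push 4
augment #10: 3→6→12→2→0→4 push 3
augment #11: 3→6→12→9→8→4 push 7
max flow = 81; residual-reachable set from 3 gives S-side
cut edges (S→T): {(3,1), (3,11), (3,12), (6,4), (6,7), (6,12)} total cap 81

Min-cut arcs: {(3,1), (3,11), (3,12), (6,4), (6,7), (6,12)} (total capacity 81)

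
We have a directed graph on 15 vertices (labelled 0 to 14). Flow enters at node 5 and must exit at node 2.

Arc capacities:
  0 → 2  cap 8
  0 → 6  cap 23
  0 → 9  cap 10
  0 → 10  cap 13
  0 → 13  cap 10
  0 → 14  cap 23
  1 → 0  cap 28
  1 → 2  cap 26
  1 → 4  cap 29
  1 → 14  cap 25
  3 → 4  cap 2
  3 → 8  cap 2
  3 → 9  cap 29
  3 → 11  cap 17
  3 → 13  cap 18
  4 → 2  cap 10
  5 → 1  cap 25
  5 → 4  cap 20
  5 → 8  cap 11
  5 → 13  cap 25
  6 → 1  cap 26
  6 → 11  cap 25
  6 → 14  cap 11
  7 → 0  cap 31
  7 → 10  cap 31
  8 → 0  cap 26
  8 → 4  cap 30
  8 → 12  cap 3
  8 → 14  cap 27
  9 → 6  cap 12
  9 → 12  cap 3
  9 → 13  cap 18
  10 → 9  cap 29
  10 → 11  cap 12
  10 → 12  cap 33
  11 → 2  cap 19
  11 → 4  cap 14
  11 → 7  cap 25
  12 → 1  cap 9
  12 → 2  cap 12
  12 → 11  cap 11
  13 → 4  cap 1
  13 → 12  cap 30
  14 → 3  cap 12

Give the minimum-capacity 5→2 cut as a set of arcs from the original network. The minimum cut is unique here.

augment #1: 5→1→2 push 25
augment #2: 5→4→2 push 10
augment #3: 5→8→0→2 push 8
augment #4: 5→8→12→2 push 3
augment #5: 5→13→12→2 push 9
augment #6: 5→13→12→1→2 push 1
augment #7: 5→13→12→11→2 push 11
augment #8: 5→13→12→1→0→6→11→2 push 4
max flow = 71; residual-reachable set from 5 gives S-side
cut edges (S→T): {(4,2), (5,1), (5,8), (5,13)} total cap 71

Min-cut arcs: {(4,2), (5,1), (5,8), (5,13)} (total capacity 71)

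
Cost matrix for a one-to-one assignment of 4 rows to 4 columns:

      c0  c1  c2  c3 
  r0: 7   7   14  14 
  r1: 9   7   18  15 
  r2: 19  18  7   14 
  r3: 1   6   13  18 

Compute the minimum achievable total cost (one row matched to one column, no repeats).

Minimum assignment cost: 29

optimal assignment: row0→col3 (cost 14), row1→col1 (cost 7), row2→col2 (cost 7), row3→col0 (cost 1)
total = 14 + 7 + 7 + 1 = 29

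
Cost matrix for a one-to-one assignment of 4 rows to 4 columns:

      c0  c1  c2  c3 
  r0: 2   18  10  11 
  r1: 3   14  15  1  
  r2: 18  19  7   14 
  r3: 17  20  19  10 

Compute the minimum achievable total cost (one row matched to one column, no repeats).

optimal assignment: row0→col0 (cost 2), row1→col3 (cost 1), row2→col2 (cost 7), row3→col1 (cost 20)
total = 2 + 1 + 7 + 20 = 30

Minimum assignment cost: 30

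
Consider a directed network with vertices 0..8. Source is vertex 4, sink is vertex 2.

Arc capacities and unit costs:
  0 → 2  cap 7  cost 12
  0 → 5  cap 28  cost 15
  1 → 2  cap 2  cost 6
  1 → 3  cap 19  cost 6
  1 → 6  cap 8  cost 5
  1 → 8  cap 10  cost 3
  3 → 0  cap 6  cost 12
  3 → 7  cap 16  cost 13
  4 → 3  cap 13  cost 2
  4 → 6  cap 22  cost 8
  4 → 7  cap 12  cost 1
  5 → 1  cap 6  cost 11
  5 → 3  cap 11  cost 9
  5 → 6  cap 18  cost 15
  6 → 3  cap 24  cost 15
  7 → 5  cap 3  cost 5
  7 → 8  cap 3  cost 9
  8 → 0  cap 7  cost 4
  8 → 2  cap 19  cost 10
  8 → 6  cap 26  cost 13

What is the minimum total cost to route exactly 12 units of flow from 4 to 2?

shortest-cost path #1: 4→7→8→2 push 3 @ unit cost 20 (adds 60)
shortest-cost path #2: 4→7→5→1→2 push 2 @ unit cost 23 (adds 46)
shortest-cost path #3: 4→3→0→2 push 6 @ unit cost 26 (adds 156)
shortest-cost path #4: 4→7→5→1→8→2 push 1 @ unit cost 30 (adds 30)
total cost = 292

Minimum cost for 12 units: 292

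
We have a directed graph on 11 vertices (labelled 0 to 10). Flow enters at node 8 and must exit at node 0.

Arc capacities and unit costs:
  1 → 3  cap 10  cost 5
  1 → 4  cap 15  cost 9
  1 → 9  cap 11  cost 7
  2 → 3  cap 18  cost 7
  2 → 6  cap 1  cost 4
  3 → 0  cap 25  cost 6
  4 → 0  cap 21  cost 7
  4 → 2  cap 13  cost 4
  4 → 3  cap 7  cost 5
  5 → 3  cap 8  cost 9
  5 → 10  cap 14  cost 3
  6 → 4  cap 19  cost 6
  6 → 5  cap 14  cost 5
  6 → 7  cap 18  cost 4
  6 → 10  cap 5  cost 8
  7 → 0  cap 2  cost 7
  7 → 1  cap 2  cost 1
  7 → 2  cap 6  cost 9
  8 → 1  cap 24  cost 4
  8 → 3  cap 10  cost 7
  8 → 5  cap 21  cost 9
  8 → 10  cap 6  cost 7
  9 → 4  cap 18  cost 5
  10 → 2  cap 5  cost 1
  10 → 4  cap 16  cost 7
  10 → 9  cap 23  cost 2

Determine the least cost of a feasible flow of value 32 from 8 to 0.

shortest-cost path #1: 8→3→0 push 10 @ unit cost 13 (adds 130)
shortest-cost path #2: 8→1→3→0 push 10 @ unit cost 15 (adds 150)
shortest-cost path #3: 8→1→4→0 push 12 @ unit cost 20 (adds 240)
total cost = 520

Minimum cost for 32 units: 520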